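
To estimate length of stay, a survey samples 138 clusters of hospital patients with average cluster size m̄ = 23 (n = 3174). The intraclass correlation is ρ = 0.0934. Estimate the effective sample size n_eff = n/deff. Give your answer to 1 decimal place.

1039.0

deff = 1 + (23 − 1)·0.0934 = 1 + 2.0548 = 3.0548.
n_eff = 3174 / 3.0548 = 1039.0.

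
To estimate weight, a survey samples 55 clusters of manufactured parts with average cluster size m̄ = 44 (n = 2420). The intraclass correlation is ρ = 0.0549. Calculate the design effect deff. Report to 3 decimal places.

deff = 1 + (44 − 1)·0.0549 = 1 + 2.3607 = 3.3607.

3.361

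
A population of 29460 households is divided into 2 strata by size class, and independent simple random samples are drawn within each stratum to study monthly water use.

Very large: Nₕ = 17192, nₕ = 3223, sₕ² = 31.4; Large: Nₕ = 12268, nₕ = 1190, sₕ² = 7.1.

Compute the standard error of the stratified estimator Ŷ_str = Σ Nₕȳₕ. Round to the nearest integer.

1775

Var(Ŷ_str) = Σₕ Nₕ²(1 − fₕ)sₕ²/nₕ.
Very large: 17192²·(1 − 3223/17192)·31.4/3223 = 2.3397048 × 10^6.
Large: 12268²·(1 − 1190/12268)·7.1/1190 = 810861.19.
Sum = 3.150566 × 10^6.
SE = √(3.150566 × 10^6) = 1775.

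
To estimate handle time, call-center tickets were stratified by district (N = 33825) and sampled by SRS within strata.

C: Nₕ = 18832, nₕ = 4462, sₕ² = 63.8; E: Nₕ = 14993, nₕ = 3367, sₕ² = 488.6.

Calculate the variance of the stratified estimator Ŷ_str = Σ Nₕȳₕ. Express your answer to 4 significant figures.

Var(Ŷ_str) = Σₕ Nₕ²(1 − fₕ)sₕ²/nₕ.
C: 18832²·(1 − 4462/18832)·63.8/4462 = 3.8694062 × 10^6.
E: 14993²·(1 − 3367/14993)·488.6/3367 = 2.5294681 × 10^7.
Sum = 2.9164087 × 10^7.

2.916 × 10^7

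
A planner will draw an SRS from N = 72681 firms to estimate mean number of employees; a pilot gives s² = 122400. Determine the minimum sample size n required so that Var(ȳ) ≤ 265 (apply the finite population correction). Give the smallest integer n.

Without fpc, n₀ = s²/D = 122400/265 = 461.8868.
With fpc, (1 − n/N)·s²/n ≤ D requires n ≥ n₀/(1 + n₀/N) = 461.8868/(1 + 461.8868/72681) = 458.9701.
Rounding up, n = 459.

459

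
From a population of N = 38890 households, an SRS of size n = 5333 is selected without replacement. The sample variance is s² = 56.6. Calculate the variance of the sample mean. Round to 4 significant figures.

Under SRS without replacement, Var(ȳ) = (1 − f)·s²/n with f = n/N = 5333/38890 = 0.13713037.
Var(ȳ) = (1 − 0.13713037)·56.6/5333 = 0.86286963·0.010613163 = 0.0091577763.

0.009158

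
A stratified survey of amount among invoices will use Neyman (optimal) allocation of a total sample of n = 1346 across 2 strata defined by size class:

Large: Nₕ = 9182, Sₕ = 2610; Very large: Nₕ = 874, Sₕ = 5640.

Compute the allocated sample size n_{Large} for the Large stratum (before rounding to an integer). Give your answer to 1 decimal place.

Neyman allocation: nₕ = n·NₕSₕ / Σⱼ NⱼSⱼ.
Σ NⱼSⱼ = 9182·2610 + 874·5640 = 2.889438 × 10^7.
n_{Large} = 1346·9182·2610 / (2.889438 × 10^7) = 1116.4.

1116.4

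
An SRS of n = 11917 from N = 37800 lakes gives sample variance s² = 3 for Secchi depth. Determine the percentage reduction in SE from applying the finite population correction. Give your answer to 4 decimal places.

17.2513

f = n/N = 11917/37800 = 0.31526455.
SE_no-fpc = √(s²/n) = 0.015866355; SE_fpc = √((1−f)s²/n) = 0.013129209.
Ratio = √(1−f) = 0.82748743. Reduction = 100·(1 − 0.82748743) = 17.2513%.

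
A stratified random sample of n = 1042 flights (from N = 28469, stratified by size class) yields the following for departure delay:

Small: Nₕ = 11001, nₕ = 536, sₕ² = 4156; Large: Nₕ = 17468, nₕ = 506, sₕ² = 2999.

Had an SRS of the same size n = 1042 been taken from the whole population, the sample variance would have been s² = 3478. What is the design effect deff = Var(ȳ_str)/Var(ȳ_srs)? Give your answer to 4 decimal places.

1.0163

Var(ȳ_str) = Σ Wₕ²(1−fₕ)sₕ²/nₕ with Wₕ = Nₕ/28469:
  Small: (11001/28469)²·(1−536/11001)·4156/536 = 1.1013814
  Large: (17468/28469)²·(1−506/17468)·2999/506 = 2.1667149
  → Var(ȳ_str) = 3.2680963.
Var(ȳ_srs) = (1 − 1042/28469)·3478/1042 = 3.2156439.
deff = 3.2680963 / 3.2156439 = 1.0163.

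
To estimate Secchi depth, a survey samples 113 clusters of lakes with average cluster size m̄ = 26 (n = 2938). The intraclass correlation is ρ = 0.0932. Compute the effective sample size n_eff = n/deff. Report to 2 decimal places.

882.28

deff = 1 + (26 − 1)·0.0932 = 1 + 2.33 = 3.33.
n_eff = 2938 / 3.33 = 882.28.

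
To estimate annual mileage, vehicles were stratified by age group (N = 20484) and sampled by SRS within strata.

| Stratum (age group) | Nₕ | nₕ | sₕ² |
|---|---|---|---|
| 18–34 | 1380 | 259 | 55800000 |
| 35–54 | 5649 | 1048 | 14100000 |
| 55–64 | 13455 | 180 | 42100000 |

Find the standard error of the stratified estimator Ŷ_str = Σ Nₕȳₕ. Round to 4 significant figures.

6.516 × 10^6

Var(Ŷ_str) = Σₕ Nₕ²(1 − fₕ)sₕ²/nₕ.
18–34: 1380²·(1 − 259/1380)·55800000/259 = 3.3328758 × 10^11.
35–54: 5649²·(1 − 1048/5649)·14100000/1048 = 3.4968873 × 10^11.
55–64: 13455²·(1 − 180/13455)·42100000/180 = 4.1776093 × 10^13.
Sum = 4.2459069 × 10^13.
SE = √(4.2459069 × 10^13) = 6.516 × 10^6.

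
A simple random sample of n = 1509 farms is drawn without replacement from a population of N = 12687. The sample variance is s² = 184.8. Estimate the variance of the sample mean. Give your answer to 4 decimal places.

Under SRS without replacement, Var(ȳ) = (1 − f)·s²/n with f = n/N = 1509/12687 = 0.11894065.
Var(ȳ) = (1 − 0.11894065)·184.8/1509 = 0.88105935·0.12246521 = 0.10789912.

0.1079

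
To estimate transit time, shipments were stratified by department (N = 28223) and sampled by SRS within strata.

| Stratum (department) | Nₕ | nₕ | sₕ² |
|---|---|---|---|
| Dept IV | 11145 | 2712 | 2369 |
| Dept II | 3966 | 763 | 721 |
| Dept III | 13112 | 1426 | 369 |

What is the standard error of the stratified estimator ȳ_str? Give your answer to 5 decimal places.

0.40978

Var(ȳ_str) = Σₕ Wₕ²(1 − fₕ)sₕ²/nₕ with Wₕ = Nₕ/N, N = 28223.
Dept IV: Wₕ = 0.39489069; term = 0.39489069²·(1 − 0.24333782)·2369/2712 = 0.10306974.
Dept II: Wₕ = 0.14052369; term = 0.14052369²·(1 − 0.19238527)·721/763 = 0.015070027.
Dept III: Wₕ = 0.46458562; term = 0.46458562²·(1 − 0.10875534)·369/1426 = 0.049777756.
Sum = 0.16791752.
SE = √(0.16791752) = 0.40978.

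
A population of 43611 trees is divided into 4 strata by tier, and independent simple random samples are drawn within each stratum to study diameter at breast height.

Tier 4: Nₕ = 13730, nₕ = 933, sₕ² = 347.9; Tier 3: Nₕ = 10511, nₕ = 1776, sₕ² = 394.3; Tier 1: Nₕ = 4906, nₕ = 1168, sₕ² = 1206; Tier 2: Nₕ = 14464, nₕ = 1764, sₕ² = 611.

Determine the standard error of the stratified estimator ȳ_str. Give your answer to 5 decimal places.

0.29762

Var(ȳ_str) = Σₕ Wₕ²(1 − fₕ)sₕ²/nₕ with Wₕ = Nₕ/N, N = 43611.
Tier 4: Wₕ = 0.31482883; term = 0.31482883²·(1 − 0.06795339)·347.9/933 = 0.034447634.
Tier 3: Wₕ = 0.24101717; term = 0.24101717²·(1 − 0.16896585)·394.3/1776 = 0.010717628.
Tier 1: Wₕ = 0.11249455; term = 0.11249455²·(1 − 0.23807583)·1206/1168 = 0.00995587.
Tier 2: Wₕ = 0.33165944; term = 0.33165944²·(1 − 0.12195796)·611/1764 = 0.033453586.
Sum = 0.088574718.
SE = √(0.088574718) = 0.29762.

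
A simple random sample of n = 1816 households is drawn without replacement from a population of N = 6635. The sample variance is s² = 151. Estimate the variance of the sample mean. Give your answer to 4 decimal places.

0.0604

Under SRS without replacement, Var(ȳ) = (1 − f)·s²/n with f = n/N = 1816/6635 = 0.27370008.
Var(ȳ) = (1 − 0.27370008)·151/1816 = 0.72629992·0.08314978 = 0.060391679.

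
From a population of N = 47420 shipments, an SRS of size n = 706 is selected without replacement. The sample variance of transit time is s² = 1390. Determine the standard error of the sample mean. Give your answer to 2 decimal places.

Under SRS without replacement, Var(ȳ) = (1 − f)·s²/n with f = n/N = 706/47420 = 0.01488823.
Var(ȳ) = (1 − 0.01488823)·1390/706 = 0.98511177·1.9688385 = 1.939526.
SE(ȳ) = √(1.939526) = 1.39.

1.39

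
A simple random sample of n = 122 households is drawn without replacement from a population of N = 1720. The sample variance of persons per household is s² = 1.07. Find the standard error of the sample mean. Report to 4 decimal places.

Under SRS without replacement, Var(ȳ) = (1 − f)·s²/n with f = n/N = 122/1720 = 0.07093023.
Var(ȳ) = (1 − 0.07093023)·1.07/122 = 0.92906977·0.0087704918 = 0.0081483988.
SE(ȳ) = √(0.0081483988) = 0.0903.

0.0903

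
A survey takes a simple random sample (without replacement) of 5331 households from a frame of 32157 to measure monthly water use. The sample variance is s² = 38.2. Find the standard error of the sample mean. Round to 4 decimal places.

Under SRS without replacement, Var(ȳ) = (1 − f)·s²/n with f = n/N = 5331/32157 = 0.16578039.
Var(ȳ) = (1 − 0.16578039)·38.2/5331 = 0.83421961·0.007165635 = 0.0059777132.
SE(ȳ) = √(0.0059777132) = 0.0773.

0.0773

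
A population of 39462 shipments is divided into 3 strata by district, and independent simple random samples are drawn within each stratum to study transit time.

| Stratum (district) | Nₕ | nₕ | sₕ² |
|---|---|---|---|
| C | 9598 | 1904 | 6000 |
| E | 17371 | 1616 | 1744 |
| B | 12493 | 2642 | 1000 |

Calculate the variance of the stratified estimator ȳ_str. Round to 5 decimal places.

0.36902

Var(ȳ_str) = Σₕ Wₕ²(1 − fₕ)sₕ²/nₕ with Wₕ = Nₕ/N, N = 39462.
C: Wₕ = 0.24322133; term = 0.24322133²·(1 − 0.19837466)·6000/1904 = 0.14943731.
E: Wₕ = 0.44019563; term = 0.44019563²·(1 − 0.09302861)·1744/1616 = 0.1896663.
B: Wₕ = 0.31658304; term = 0.31658304²·(1 − 0.21147843)·1000/2642 = 0.029912731.
Sum = 0.36901634.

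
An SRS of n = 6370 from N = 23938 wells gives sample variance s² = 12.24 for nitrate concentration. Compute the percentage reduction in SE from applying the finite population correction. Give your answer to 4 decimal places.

14.3323

f = n/N = 6370/23938 = 0.26610410.
SE_no-fpc = √(s²/n) = 0.043834998; SE_fpc = √((1−f)s²/n) = 0.037552445.
Ratio = √(1−f) = 0.85667724. Reduction = 100·(1 − 0.85667724) = 14.3323%.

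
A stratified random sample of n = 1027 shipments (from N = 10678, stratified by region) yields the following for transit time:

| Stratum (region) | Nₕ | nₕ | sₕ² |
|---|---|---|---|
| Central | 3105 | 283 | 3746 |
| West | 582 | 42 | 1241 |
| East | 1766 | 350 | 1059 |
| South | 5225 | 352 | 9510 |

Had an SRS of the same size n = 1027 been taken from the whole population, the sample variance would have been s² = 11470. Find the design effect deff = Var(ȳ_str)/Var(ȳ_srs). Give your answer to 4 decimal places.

Var(ȳ_str) = Σ Wₕ²(1−fₕ)sₕ²/nₕ with Wₕ = Nₕ/10678:
  Central: (3105/10678)²·(1−283/3105)·3746/283 = 1.0172322
  West: (582/10678)²·(1−42/582)·1241/42 = 0.081444058
  East: (1766/10678)²·(1−350/1766)·1059/350 = 0.066359337
  South: (5225/10678)²·(1−352/5225)·9510/352 = 6.0331028
  → Var(ȳ_str) = 7.1981384.
Var(ȳ_srs) = (1 − 1027/10678)·11470/1027 = 10.094281.
deff = 7.1981384 / 10.094281 = 0.7131.

0.7131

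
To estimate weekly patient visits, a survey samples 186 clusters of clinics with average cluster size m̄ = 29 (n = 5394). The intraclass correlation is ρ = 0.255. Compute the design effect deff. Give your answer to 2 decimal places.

8.14

deff = 1 + (29 − 1)·0.255 = 1 + 7.14 = 8.14.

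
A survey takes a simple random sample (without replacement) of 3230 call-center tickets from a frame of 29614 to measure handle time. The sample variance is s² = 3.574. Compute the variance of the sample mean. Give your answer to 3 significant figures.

9.86 × 10^-4

Under SRS without replacement, Var(ȳ) = (1 − f)·s²/n with f = n/N = 3230/29614 = 0.10907003.
Var(ȳ) = (1 − 0.10907003)·3.574/3230 = 0.89092997·0.0011065015 = 9.8581539 × 10^-4.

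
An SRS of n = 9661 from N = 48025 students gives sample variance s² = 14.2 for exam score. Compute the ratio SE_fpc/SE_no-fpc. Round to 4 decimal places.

f = n/N = 9661/48025 = 0.20116606.
SE_no-fpc = √(s²/n) = 0.038338325; SE_fpc = √((1−f)s²/n) = 0.03426584.
Ratio = √(1−f) = 0.89377511.

0.8938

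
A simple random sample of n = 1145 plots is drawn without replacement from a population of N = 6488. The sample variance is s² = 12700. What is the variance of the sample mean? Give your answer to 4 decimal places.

Under SRS without replacement, Var(ȳ) = (1 − f)·s²/n with f = n/N = 1145/6488 = 0.17647965.
Var(ȳ) = (1 − 0.17647965)·12700/1145 = 0.82352035·11.091703 = 9.1342431.

9.1342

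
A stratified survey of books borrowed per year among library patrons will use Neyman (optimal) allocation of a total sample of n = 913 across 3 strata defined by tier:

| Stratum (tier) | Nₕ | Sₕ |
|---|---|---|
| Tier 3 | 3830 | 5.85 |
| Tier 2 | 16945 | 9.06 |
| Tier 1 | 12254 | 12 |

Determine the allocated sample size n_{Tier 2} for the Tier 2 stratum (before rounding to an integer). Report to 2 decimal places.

Neyman allocation: nₕ = n·NₕSₕ / Σⱼ NⱼSⱼ.
Σ NⱼSⱼ = 3830·5.85 + 16945·9.06 + 12254·12 = 322975.2.
n_{Tier 2} = 913·16945·9.06 / 322975.2 = 433.98.

433.98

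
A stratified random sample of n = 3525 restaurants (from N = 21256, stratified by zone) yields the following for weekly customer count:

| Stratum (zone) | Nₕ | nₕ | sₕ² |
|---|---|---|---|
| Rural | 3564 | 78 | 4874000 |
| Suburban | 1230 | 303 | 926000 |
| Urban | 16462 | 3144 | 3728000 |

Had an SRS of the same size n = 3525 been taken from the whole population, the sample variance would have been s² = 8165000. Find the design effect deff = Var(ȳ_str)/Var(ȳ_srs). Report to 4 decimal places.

Var(ȳ_str) = Σ Wₕ²(1−fₕ)sₕ²/nₕ with Wₕ = Nₕ/21256:
  Rural: (3564/21256)²·(1−78/3564)·4874000/78 = 1718.276
  Suburban: (1230/21256)²·(1−303/1230)·926000/303 = 7.7124102
  Urban: (16462/21256)²·(1−3144/16462)·3728000/3144 = 575.3762
  → Var(ȳ_str) = 2301.3646.
Var(ȳ_srs) = (1 − 3525/21256)·8165000/3525 = 1932.1852.
deff = 2301.3646 / 1932.1852 = 1.1911.

1.1911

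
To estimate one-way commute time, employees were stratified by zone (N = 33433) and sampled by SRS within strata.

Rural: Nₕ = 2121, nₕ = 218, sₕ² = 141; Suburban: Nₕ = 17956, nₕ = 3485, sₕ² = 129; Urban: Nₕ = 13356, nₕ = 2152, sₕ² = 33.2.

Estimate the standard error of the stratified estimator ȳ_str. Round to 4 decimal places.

0.1140

Var(ȳ_str) = Σₕ Wₕ²(1 − fₕ)sₕ²/nₕ with Wₕ = Nₕ/N, N = 33433.
Rural: Wₕ = 0.06344031; term = 0.06344031²·(1 − 0.10278171)·141/218 = 0.0023355619.
Suburban: Wₕ = 0.53707415; term = 0.53707415²·(1 − 0.19408554)·129/3485 = 0.0086048711.
Urban: Wₕ = 0.39948554; term = 0.39948554²·(1 − 0.16112609)·33.2/2152 = 0.0020653546.
Sum = 0.013005788.
SE = √(0.013005788) = 0.1140.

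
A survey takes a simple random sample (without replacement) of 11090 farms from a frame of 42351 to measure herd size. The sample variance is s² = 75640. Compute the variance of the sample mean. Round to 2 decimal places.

Under SRS without replacement, Var(ȳ) = (1 − f)·s²/n with f = n/N = 11090/42351 = 0.26185922.
Var(ȳ) = (1 − 0.26185922)·75640/11090 = 0.73814078·6.8205591 = 5.0345328.

5.03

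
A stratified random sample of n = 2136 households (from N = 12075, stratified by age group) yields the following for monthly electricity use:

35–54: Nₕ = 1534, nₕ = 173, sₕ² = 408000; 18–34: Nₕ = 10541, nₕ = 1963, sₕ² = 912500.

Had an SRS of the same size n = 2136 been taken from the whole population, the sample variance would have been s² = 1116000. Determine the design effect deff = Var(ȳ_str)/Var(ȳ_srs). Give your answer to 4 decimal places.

Var(ȳ_str) = Σ Wₕ²(1−fₕ)sₕ²/nₕ with Wₕ = Nₕ/12075:
  35–54: (1534/12075)²·(1−173/1534)·408000/173 = 33.769394
  18–34: (10541/12075)²·(1−1963/10541)·912500/1963 = 288.27445
  → Var(ȳ_str) = 322.04384.
Var(ȳ_srs) = (1 − 2136/12075)·1116000/2136 = 430.04955.
deff = 322.04384 / 430.04955 = 0.7489.

0.7489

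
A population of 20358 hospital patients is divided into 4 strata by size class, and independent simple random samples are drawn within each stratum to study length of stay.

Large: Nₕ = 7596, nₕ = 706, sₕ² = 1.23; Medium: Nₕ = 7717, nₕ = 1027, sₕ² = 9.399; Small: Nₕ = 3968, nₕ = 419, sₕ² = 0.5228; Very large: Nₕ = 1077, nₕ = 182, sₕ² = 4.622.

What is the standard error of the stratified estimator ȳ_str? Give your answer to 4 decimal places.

0.0382

Var(ȳ_str) = Σₕ Wₕ²(1 − fₕ)sₕ²/nₕ with Wₕ = Nₕ/N, N = 20358.
Large: Wₕ = 0.37312113; term = 0.37312113²·(1 − 0.09294365)·1.23/706 = 2.2000592 × 10^-4.
Medium: Wₕ = 0.37906474; term = 0.37906474²·(1 − 0.13308280)·9.399/1027 = 0.0011400282.
Small: Wₕ = 0.19491109; term = 0.19491109²·(1 − 0.10559476)·0.5228/419 = 4.2396402 × 10^-5.
Very large: Wₕ = 0.05290304; term = 0.05290304²·(1 − 0.16898793)·4.622/182 = 5.9064573 × 10^-5.
Sum = 0.0014614951.
SE = √(0.0014614951) = 0.0382.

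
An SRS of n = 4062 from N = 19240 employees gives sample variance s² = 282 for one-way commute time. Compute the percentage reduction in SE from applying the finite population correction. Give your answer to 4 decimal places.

11.1812

f = n/N = 4062/19240 = 0.21112266.
SE_no-fpc = √(s²/n) = 0.26348421; SE_fpc = √((1−f)s²/n) = 0.23402343.
Ratio = √(1−f) = 0.88818767. Reduction = 100·(1 − 0.88818767) = 11.1812%.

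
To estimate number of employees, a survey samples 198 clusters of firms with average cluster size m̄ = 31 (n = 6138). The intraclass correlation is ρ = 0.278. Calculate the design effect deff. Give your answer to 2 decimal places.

deff = 1 + (31 − 1)·0.278 = 1 + 8.34 = 9.34.

9.34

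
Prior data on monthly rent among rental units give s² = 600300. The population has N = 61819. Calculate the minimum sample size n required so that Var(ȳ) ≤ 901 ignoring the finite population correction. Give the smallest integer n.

Without fpc, n₀ = s²/D = 600300/901 = 666.2597.
Rounding up, n = 667.

667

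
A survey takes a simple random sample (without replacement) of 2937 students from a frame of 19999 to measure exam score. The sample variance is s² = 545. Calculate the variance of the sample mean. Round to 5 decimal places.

0.15831

Under SRS without replacement, Var(ȳ) = (1 − f)·s²/n with f = n/N = 2937/19999 = 0.14685734.
Var(ȳ) = (1 − 0.14685734)·545/2937 = 0.85314266·0.1855635 = 0.15831214.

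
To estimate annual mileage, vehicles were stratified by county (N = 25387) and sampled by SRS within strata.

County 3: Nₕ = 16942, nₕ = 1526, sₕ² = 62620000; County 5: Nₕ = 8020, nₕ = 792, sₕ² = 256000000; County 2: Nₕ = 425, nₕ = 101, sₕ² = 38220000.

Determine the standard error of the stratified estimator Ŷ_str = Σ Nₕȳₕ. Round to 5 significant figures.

Var(Ŷ_str) = Σₕ Nₕ²(1 − fₕ)sₕ²/nₕ.
County 3: 16942²·(1 − 1526/16942)·62620000/1526 = 1.0717535 × 10^13.
County 5: 8020²·(1 − 792/8020)·256000000/792 = 1.8737312 × 10^13.
County 2: 425²·(1 − 101/425)·38220000/101 = 5.2107861 × 10^10.
Sum = 2.9506955 × 10^13.
SE = √(2.9506955 × 10^13) = 5.4320 × 10^6.

5.4320 × 10^6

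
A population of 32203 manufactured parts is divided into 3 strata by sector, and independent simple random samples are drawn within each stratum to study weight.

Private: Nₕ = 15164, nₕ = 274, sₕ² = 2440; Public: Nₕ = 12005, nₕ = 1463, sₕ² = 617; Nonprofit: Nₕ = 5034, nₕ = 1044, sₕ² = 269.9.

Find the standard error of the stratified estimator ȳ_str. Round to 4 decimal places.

Var(ȳ_str) = Σₕ Wₕ²(1 − fₕ)sₕ²/nₕ with Wₕ = Nₕ/N, N = 32203.
Private: Wₕ = 0.47088781; term = 0.47088781²·(1 − 0.01806911)·2440/274 = 1.9388985.
Public: Wₕ = 0.37279135; term = 0.37279135²·(1 − 0.12186589)·617/1463 = 0.051467533.
Nonprofit: Wₕ = 0.15632084; term = 0.15632084²·(1 − 0.20738975)·269.9/1044 = 0.0050072103.
Sum = 1.9953732.
SE = √(1.9953732) = 1.4126.

1.4126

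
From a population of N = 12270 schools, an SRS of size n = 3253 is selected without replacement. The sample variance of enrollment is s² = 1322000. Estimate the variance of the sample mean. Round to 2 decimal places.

Under SRS without replacement, Var(ȳ) = (1 − f)·s²/n with f = n/N = 3253/12270 = 0.26511817.
Var(ȳ) = (1 − 0.26511817)·1322000/3253 = 0.73488183·406.3941 = 298.65164.

298.65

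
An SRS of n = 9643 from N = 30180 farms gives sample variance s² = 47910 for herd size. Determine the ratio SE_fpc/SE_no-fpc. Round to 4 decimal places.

f = n/N = 9643/30180 = 0.31951624.
SE_no-fpc = √(s²/n) = 2.2289843; SE_fpc = √((1−f)s²/n) = 1.8387212.
Ratio = √(1−f) = 0.82491440.

0.8249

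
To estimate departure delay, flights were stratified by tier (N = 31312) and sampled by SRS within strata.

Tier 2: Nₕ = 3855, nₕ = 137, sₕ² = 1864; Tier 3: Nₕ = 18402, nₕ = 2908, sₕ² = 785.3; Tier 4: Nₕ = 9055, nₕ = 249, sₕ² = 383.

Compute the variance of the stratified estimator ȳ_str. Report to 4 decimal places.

0.4025

Var(ȳ_str) = Σₕ Wₕ²(1 − fₕ)sₕ²/nₕ with Wₕ = Nₕ/N, N = 31312.
Tier 2: Wₕ = 0.12311574; term = 0.12311574²·(1 − 0.03553826)·1864/137 = 0.19890124.
Tier 3: Wₕ = 0.58769801; term = 0.58769801²·(1 − 0.15802630)·785.3/2908 = 0.078532271.
Tier 4: Wₕ = 0.28918625; term = 0.28918625²·(1 − 0.02749862)·383/249 = 0.12509644.
Sum = 0.40252995.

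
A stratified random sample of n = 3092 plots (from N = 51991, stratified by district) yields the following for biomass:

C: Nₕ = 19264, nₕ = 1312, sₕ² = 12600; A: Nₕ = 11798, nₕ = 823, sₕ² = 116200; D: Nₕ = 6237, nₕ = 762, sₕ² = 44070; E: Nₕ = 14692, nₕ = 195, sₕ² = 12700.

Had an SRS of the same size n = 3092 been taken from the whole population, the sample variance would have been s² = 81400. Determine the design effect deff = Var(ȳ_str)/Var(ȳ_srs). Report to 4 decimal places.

Var(ȳ_str) = Σ Wₕ²(1−fₕ)sₕ²/nₕ with Wₕ = Nₕ/51991:
  C: (19264/51991)²·(1−1312/19264)·12600/1312 = 1.2286825
  A: (11798/51991)²·(1−823/11798)·116200/823 = 6.7633657
  D: (6237/51991)²·(1−762/6237)·44070/762 = 0.73062008
  E: (14692/51991)²·(1−195/14692)·12700/195 = 5.1318249
  → Var(ȳ_str) = 13.854493.
Var(ȳ_srs) = (1 − 3092/51991)·81400/3092 = 24.760347.
deff = 13.854493 / 24.760347 = 0.5595.

0.5595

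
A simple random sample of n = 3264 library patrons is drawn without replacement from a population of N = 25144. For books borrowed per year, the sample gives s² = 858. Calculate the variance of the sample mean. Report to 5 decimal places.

Under SRS without replacement, Var(ȳ) = (1 − f)·s²/n with f = n/N = 3264/25144 = 0.12981228.
Var(ȳ) = (1 − 0.12981228)·858/3264 = 0.87018772·0.26286765 = 0.2287442.

0.22874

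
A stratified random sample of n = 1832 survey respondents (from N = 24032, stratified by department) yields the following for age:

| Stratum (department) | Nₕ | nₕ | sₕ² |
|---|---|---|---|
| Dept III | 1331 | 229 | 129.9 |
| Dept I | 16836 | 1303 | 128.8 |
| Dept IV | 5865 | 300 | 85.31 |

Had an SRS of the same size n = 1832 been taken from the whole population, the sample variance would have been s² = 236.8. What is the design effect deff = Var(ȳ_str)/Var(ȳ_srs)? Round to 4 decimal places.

0.5215

Var(ȳ_str) = Σ Wₕ²(1−fₕ)sₕ²/nₕ with Wₕ = Nₕ/24032:
  Dept III: (1331/24032)²·(1−229/1331)·129.9/229 = 0.0014406334
  Dept I: (16836/24032)²·(1−1303/16836)·128.8/1303 = 0.044759567
  Dept IV: (5865/24032)²·(1−300/5865)·85.31/300 = 0.016070598
  → Var(ȳ_str) = 0.062270798.
Var(ȳ_srs) = (1 − 1832/24032)·236.8/1832 = 0.11940411.
deff = 0.062270798 / 0.11940411 = 0.5215.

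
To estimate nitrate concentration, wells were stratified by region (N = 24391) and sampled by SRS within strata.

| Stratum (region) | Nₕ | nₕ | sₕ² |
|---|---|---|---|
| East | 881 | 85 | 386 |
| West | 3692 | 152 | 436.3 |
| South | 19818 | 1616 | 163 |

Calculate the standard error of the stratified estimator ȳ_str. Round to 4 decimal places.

Var(ȳ_str) = Σₕ Wₕ²(1 − fₕ)sₕ²/nₕ with Wₕ = Nₕ/N, N = 24391.
East: Wₕ = 0.03611988; term = 0.03611988²·(1 − 0.09648127)·386/85 = 0.0053530111.
West: Wₕ = 0.15136731; term = 0.15136731²·(1 − 0.04117010)·436.3/152 = 0.063059042.
South: Wₕ = 0.81251281; term = 0.81251281²·(1 − 0.08154203)·163/1616 = 0.061159788.
Sum = 0.12957184.
SE = √(0.12957184) = 0.3600.

0.3600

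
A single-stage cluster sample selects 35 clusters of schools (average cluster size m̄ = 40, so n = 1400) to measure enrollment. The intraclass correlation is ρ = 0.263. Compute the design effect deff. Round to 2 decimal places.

11.26

deff = 1 + (40 − 1)·0.263 = 1 + 10.257 = 11.257.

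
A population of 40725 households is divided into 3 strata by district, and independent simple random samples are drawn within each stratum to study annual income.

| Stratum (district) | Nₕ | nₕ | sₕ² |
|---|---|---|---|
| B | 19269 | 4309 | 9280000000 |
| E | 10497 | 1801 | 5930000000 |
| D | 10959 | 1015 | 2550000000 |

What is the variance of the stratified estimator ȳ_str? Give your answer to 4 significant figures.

720600

Var(ȳ_str) = Σₕ Wₕ²(1 − fₕ)sₕ²/nₕ with Wₕ = Nₕ/N, N = 40725.
B: Wₕ = 0.47314917; term = 0.47314917²·(1 − 0.22362344)·9280000000/4309 = 374317.44.
E: Wₕ = 0.25775322; term = 0.25775322²·(1 − 0.17157283)·5930000000/1801 = 181218.91.
D: Wₕ = 0.26909761; term = 0.26909761²·(1 − 0.09261794)·2550000000/1015 = 165076.02.
Sum = 720612.37.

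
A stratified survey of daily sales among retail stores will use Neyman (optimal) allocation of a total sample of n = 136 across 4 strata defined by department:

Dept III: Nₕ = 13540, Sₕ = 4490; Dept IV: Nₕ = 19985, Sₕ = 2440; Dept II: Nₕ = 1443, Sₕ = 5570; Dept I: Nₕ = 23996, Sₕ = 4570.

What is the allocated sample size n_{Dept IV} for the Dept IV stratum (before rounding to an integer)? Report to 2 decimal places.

29.18

Neyman allocation: nₕ = n·NₕSₕ / Σⱼ NⱼSⱼ.
Σ NⱼSⱼ = 13540·4490 + 19985·2440 + 1443·5570 + 23996·4570 = 2.2725723 × 10^8.
n_{Dept IV} = 136·19985·2440 / (2.2725723 × 10^8) = 29.18.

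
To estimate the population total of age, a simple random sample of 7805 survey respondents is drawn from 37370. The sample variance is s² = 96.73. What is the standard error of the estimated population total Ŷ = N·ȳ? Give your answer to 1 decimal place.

Var(Ŷ) = N²·Var(ȳ) = N²·(1 − n/N)·s²/n.
f = 7805/37370 = 0.20885737; Var(ȳ) = 0.79114263·96.73/7805 = 0.0098048977.
Var(Ŷ) = 37370² · 0.0098048977 = 1.3692705 × 10^7.
SE(Ŷ) = √(1.3692705 × 10^7) = 3700.4.

3700.4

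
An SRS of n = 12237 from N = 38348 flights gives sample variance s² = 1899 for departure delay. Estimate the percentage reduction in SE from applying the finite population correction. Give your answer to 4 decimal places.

17.4836

f = n/N = 12237/38348 = 0.31910399.
SE_no-fpc = √(s²/n) = 0.39393539; SE_fpc = √((1−f)s²/n) = 0.3250614.
Ratio = √(1−f) = 0.82516423. Reduction = 100·(1 − 0.82516423) = 17.4836%.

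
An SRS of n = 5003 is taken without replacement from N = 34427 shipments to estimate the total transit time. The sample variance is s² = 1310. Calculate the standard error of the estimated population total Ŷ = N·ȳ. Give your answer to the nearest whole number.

Var(Ŷ) = N²·Var(ȳ) = N²·(1 − n/N)·s²/n.
f = 5003/34427 = 0.14532199; Var(ȳ) = 0.85467801·1310/5003 = 0.22379136.
Var(Ŷ) = 34427² · 0.22379136 = 2.6524162 × 10^8.
SE(Ŷ) = √(2.6524162 × 10^8) = 16286.

16286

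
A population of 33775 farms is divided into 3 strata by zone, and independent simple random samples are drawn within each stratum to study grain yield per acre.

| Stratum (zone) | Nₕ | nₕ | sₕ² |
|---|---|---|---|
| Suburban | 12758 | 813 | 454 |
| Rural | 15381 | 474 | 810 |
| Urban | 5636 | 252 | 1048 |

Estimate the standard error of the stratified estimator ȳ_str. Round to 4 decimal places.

Var(ȳ_str) = Σₕ Wₕ²(1 − fₕ)sₕ²/nₕ with Wₕ = Nₕ/N, N = 33775.
Suburban: Wₕ = 0.37773501; term = 0.37773501²·(1 − 0.06372472)·454/813 = 0.074600776.
Rural: Wₕ = 0.45539600; term = 0.45539600²·(1 − 0.03081724)·810/474 = 0.34347156.
Urban: Wₕ = 0.16686899; term = 0.16686899²·(1 − 0.04471256)·1048/252 = 0.11062316.
Sum = 0.5286955.
SE = √(0.5286955) = 0.7271.

0.7271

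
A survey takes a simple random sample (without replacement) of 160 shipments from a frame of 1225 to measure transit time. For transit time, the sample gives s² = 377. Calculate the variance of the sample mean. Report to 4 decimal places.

2.0485

Under SRS without replacement, Var(ȳ) = (1 − f)·s²/n with f = n/N = 160/1225 = 0.13061224.
Var(ȳ) = (1 − 0.13061224)·377/160 = 0.86938776·2.35625 = 2.0484949.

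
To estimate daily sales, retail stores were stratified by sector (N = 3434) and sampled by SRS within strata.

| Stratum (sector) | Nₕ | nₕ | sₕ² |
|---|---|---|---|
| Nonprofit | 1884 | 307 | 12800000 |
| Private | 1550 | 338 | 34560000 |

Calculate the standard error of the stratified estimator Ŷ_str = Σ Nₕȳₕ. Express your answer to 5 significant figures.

562100

Var(Ŷ_str) = Σₕ Nₕ²(1 − fₕ)sₕ²/nₕ.
Nonprofit: 1884²·(1 − 307/1884)·12800000/307 = 1.2387515 × 10^11.
Private: 1550²·(1 − 338/1550)·34560000/338 = 1.9208407 × 10^11.
Sum = 3.1595922 × 10^11.
SE = √(3.1595922 × 10^11) = 562100.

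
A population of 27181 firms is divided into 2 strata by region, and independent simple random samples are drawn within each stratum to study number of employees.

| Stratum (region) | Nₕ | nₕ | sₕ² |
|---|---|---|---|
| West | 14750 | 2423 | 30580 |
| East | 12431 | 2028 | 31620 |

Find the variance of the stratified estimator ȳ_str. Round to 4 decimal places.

Var(ȳ_str) = Σₕ Wₕ²(1 − fₕ)sₕ²/nₕ with Wₕ = Nₕ/N, N = 27181.
West: Wₕ = 0.54265847; term = 0.54265847²·(1 − 0.16427119)·30580/2423 = 3.1060084.
East: Wₕ = 0.45734153; term = 0.45734153²·(1 − 0.16314054)·31620/2028 = 2.729152.
Sum = 5.8351604.

5.8352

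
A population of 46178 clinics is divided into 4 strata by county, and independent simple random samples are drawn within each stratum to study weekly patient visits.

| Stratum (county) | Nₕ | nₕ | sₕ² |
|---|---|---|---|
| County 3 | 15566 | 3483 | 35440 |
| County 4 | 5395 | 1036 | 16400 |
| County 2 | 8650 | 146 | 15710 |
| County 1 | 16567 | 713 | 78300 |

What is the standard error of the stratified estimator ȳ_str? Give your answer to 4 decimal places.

4.2791

Var(ȳ_str) = Σₕ Wₕ²(1 − fₕ)sₕ²/nₕ with Wₕ = Nₕ/N, N = 46178.
County 3: Wₕ = 0.33708692; term = 0.33708692²·(1 − 0.22375691)·35440/3483 = 0.89747385.
County 4: Wₕ = 0.11683053; term = 0.11683053²·(1 − 0.19202966)·16400/1036 = 0.17457907.
County 2: Wₕ = 0.18731864; term = 0.18731864²·(1 − 0.01687861)·15710/146 = 3.7118674.
County 1: Wₕ = 0.35876391; term = 0.35876391²·(1 − 0.04303736)·78300/713 = 13.526478.
Sum = 18.310398.
SE = √(18.310398) = 4.2791.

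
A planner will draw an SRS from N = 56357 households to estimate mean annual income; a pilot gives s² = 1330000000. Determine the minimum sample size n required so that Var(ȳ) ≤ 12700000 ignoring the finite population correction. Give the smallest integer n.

105

Without fpc, n₀ = s²/D = 1330000000/12700000 = 104.7244.
Rounding up, n = 105.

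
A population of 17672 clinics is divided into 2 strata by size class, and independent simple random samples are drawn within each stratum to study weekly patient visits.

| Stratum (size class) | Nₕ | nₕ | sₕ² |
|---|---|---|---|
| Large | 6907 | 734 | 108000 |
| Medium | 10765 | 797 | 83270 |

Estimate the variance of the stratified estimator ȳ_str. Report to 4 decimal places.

Var(ȳ_str) = Σₕ Wₕ²(1 − fₕ)sₕ²/nₕ with Wₕ = Nₕ/N, N = 17672.
Large: Wₕ = 0.39084427; term = 0.39084427²·(1 − 0.10626900)·108000/734 = 20.088246.
Medium: Wₕ = 0.60915573; term = 0.60915573²·(1 − 0.07403623)·83270/797 = 35.89888.
Sum = 55.987126.

55.9871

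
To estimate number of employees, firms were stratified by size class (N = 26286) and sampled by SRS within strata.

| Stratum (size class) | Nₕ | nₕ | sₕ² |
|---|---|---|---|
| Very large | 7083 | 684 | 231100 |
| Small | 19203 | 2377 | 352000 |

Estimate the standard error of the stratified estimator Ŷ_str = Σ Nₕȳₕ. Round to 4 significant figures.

Var(Ŷ_str) = Σₕ Nₕ²(1 − fₕ)sₕ²/nₕ.
Very large: 7083²·(1 − 684/7083)·231100/684 = 1.5313455 × 10^10.
Small: 19203²·(1 − 2377/19203)·352000/2377 = 4.7847962 × 10^10.
Sum = 6.3161417 × 10^10.
SE = √(6.3161417 × 10^10) = 251300.

251300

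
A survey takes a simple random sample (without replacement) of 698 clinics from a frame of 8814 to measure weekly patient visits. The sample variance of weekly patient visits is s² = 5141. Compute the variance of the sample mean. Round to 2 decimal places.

Under SRS without replacement, Var(ȳ) = (1 − f)·s²/n with f = n/N = 698/8814 = 0.07919219.
Var(ȳ) = (1 − 0.07919219)·5141/698 = 0.92080781·7.3653295 = 6.7820529.

6.78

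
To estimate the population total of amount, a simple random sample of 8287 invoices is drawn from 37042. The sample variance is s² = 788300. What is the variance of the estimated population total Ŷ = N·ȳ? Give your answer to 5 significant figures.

1.0132 × 10^11

Var(Ŷ) = N²·Var(ȳ) = N²·(1 − n/N)·s²/n.
f = 8287/37042 = 0.22371902; Var(ȳ) = 0.77628098·788300/8287 = 73.843646.
Var(Ŷ) = 37042² · 73.843646 = 1.0132159 × 10^11.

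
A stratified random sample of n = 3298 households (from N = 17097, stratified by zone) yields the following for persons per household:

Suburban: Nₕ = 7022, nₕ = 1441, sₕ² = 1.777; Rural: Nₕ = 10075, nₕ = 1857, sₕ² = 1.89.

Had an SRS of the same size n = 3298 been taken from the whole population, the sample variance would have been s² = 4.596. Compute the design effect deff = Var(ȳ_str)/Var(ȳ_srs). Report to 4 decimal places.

0.4033

Var(ȳ_str) = Σ Wₕ²(1−fₕ)sₕ²/nₕ with Wₕ = Nₕ/17097:
  Suburban: (7022/17097)²·(1−1441/7022)·1.777/1441 = 1.6533183 × 10^-4
  Rural: (10075/17097)²·(1−1857/10075)·1.89/1857 = 2.8828448 × 10^-4
  → Var(ȳ_str) = 4.5361631 × 10^-4.
Var(ȳ_srs) = (1 − 3298/17097)·4.596/3298 = 0.0011247528.
deff = (4.5361631 × 10^-4) / 0.0011247528 = 0.4033.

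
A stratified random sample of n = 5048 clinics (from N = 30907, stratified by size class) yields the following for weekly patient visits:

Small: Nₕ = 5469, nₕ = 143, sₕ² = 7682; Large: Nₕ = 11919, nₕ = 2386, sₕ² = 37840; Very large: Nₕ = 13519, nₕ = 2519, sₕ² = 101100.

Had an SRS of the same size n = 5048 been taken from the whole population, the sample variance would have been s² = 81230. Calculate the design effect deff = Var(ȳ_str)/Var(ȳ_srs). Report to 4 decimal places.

Var(ȳ_str) = Σ Wₕ²(1−fₕ)sₕ²/nₕ with Wₕ = Nₕ/30907:
  Small: (5469/30907)²·(1−143/5469)·7682/143 = 1.6380745
  Large: (11919/30907)²·(1−2386/11919)·37840/2386 = 1.8864113
  Very large: (13519/30907)²·(1−2519/13519)·101100/2519 = 6.2480794
  → Var(ȳ_str) = 9.7725652.
Var(ȳ_srs) = (1 − 5048/30907)·81230/5048 = 13.463314.
deff = 9.7725652 / 13.463314 = 0.7259.

0.7259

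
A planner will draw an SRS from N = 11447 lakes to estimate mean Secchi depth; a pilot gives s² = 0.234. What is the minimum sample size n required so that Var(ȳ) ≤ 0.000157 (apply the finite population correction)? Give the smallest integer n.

Without fpc, n₀ = s²/D = 0.234/0.000157 = 1490.4459.
With fpc, (1 − n/N)·s²/n ≤ D requires n ≥ n₀/(1 + n₀/N) = 1490.4459/(1 + 1490.4459/11447) = 1318.7405.
Rounding up, n = 1319.

1319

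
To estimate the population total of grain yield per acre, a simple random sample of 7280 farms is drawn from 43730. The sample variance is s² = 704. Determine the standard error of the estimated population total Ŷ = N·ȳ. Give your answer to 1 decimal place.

Var(Ŷ) = N²·Var(ȳ) = N²·(1 − n/N)·s²/n.
f = 7280/43730 = 0.16647610; Var(ȳ) = 0.83352390·704/7280 = 0.080604509.
Var(Ŷ) = 43730² · 0.080604509 = 1.5414104 × 10^8.
SE(Ŷ) = √(1.5414104 × 10^8) = 12415.4.

12415.4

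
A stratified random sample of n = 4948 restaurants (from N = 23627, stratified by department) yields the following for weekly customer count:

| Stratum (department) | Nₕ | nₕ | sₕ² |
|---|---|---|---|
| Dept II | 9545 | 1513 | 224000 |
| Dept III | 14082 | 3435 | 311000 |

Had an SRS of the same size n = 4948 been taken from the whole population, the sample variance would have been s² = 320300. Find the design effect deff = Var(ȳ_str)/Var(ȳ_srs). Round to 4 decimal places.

0.8725

Var(ȳ_str) = Σ Wₕ²(1−fₕ)sₕ²/nₕ with Wₕ = Nₕ/23627:
  Dept II: (9545/23627)²·(1−1513/9545)·224000/1513 = 20.332536
  Dept III: (14082/23627)²·(1−3435/14082)·311000/3435 = 24.316893
  → Var(ȳ_str) = 44.649429.
Var(ȳ_srs) = (1 − 4948/23627)·320300/4948 = 51.176701.
deff = 44.649429 / 51.176701 = 0.8725.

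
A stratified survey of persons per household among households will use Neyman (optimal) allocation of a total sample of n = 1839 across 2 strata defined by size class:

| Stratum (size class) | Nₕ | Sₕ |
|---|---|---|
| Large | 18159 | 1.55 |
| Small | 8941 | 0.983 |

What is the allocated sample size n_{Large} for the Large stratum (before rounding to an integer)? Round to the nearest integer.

Neyman allocation: nₕ = n·NₕSₕ / Σⱼ NⱼSⱼ.
Σ NⱼSⱼ = 18159·1.55 + 8941·0.983 = 36935.453.
n_{Large} = 1839·18159·1.55 / 36935.453 = 1401.

1401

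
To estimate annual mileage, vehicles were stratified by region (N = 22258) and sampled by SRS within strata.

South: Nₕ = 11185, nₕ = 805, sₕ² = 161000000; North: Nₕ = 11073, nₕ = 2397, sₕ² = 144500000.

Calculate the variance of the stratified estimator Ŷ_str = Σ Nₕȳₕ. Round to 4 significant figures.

2.901 × 10^13

Var(Ŷ_str) = Σₕ Nₕ²(1 − fₕ)sₕ²/nₕ.
South: 11185²·(1 − 805/11185)·161000000/805 = 2.322006 × 10^13.
North: 11073²·(1 − 2397/11073)·144500000/2397 = 5.7914146 × 10^12.
Sum = 2.9011475 × 10^13.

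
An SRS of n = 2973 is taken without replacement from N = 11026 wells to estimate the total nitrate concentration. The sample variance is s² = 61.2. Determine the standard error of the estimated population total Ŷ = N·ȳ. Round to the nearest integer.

1352

Var(Ŷ) = N²·Var(ȳ) = N²·(1 − n/N)·s²/n.
f = 2973/11026 = 0.26963541; Var(ȳ) = 0.73036459·61.2/2973 = 0.01503475.
Var(Ŷ) = 11026² · 0.01503475 = 1.8278148 × 10^6.
SE(Ŷ) = √(1.8278148 × 10^6) = 1352.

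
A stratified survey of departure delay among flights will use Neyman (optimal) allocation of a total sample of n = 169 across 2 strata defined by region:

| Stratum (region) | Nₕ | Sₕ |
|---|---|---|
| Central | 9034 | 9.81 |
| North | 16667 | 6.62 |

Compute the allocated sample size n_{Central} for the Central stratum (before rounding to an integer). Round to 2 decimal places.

Neyman allocation: nₕ = n·NₕSₕ / Σⱼ NⱼSⱼ.
Σ NⱼSⱼ = 9034·9.81 + 16667·6.62 = 198959.08.
n_{Central} = 169·9034·9.81 / 198959.08 = 75.28.

75.28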